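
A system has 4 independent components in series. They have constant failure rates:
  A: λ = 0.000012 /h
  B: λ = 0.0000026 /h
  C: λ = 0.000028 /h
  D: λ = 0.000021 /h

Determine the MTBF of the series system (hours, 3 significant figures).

Series of exponential components: λ_sys = Σ λ_i
λ_sys = 0.000012 + 0.0000026 + 0.000028 + 0.000021 = 6.3600e-05 /h
MTBF = 1 / λ_sys = 15700 h

15700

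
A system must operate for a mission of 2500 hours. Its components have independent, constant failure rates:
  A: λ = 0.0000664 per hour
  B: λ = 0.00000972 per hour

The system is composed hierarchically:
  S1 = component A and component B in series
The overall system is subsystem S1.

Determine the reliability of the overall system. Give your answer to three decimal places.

0.827

R(A) = exp(−0.0000664 × 2500) = 0.84705
R(B) = exp(−0.00000972 × 2500) = 0.97599
Series (A and B): 0.84705 × 0.97599 = 0.827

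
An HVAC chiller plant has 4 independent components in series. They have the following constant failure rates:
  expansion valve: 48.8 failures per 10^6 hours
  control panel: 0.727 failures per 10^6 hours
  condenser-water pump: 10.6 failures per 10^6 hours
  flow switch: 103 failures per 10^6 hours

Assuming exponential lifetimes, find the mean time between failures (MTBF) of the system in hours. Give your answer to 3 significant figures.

6130

Series of exponential components: λ_sys = Σ λ_i
λ_sys = 0.0000488 + 0.000000727 + 0.0000106 + 0.000103 = 1.6313e-04 /h
MTBF = 1 / λ_sys = 6130 h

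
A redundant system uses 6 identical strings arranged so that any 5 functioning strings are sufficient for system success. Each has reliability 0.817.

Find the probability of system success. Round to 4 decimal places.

R = Σ_{i=5}^{6} C(6,i) p^i (1−p)^{6−i} with p = 0.817
C(6,5)·0.817^5·0.183^1 = 0.399680
C(6,6)·0.817^6·0.183^0 = 0.297394
Sum = 0.6971

0.6971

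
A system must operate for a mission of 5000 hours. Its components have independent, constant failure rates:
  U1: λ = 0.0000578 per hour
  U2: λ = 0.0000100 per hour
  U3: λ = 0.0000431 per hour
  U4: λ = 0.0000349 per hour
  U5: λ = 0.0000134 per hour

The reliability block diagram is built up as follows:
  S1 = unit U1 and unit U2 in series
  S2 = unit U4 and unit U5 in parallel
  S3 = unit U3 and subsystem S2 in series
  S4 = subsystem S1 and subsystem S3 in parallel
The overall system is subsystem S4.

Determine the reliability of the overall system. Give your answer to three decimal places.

0.942

R(U1) = exp(−0.0000578 × 5000) = 0.74901
R(U2) = exp(−0.0000100 × 5000) = 0.95123
R(U3) = exp(−0.0000431 × 5000) = 0.80614
R(U4) = exp(−0.0000349 × 5000) = 0.83988
R(U5) = exp(−0.0000134 × 5000) = 0.93520
Series (U1 and U2): 0.74901 × 0.95123 = 0.71248
Parallel (U4 and U5): 1 − (1 − 0.83988)(1 − 0.93520) = 0.98962
Series (U3 and [0.98962]): 0.80614 × 0.98962 = 0.79777
Parallel ([0.71248] and [0.79777]): 1 − (1 − 0.71248)(1 − 0.79777) = 0.942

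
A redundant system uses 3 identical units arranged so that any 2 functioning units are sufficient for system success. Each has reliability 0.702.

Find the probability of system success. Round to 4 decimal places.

0.7865

R = Σ_{i=2}^{3} C(3,i) p^i (1−p)^{3−i} with p = 0.702
C(3,2)·0.702^2·0.298^1 = 0.440567
C(3,3)·0.702^3·0.298^0 = 0.345948
Sum = 0.7865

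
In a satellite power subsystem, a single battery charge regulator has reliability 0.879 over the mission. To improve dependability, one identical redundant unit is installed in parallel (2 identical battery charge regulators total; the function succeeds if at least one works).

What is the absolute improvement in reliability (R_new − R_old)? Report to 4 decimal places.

R_before = 0.879
R_after = 1 − (1 − 0.879)^2 = 0.9854
ΔR = 0.9854 − 0.879 = 0.1064

0.1064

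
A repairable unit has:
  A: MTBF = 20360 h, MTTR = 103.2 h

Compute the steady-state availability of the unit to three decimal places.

A(A) = MTBF/(MTBF+MTTR) = 20360/(20360+103.2) = 0.995

0.995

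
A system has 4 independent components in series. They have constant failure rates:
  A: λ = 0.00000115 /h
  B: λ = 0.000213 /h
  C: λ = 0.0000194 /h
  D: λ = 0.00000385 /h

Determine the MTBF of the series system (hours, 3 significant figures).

Series of exponential components: λ_sys = Σ λ_i
λ_sys = 0.00000115 + 0.000213 + 0.0000194 + 0.00000385 = 2.3740e-04 /h
MTBF = 1 / λ_sys = 4210 h

4210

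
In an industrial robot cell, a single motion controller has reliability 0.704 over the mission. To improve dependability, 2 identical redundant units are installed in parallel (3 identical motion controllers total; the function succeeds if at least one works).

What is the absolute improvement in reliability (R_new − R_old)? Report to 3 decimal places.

0.270

R_before = 0.704
R_after = 1 − (1 − 0.704)^3 = 0.974
ΔR = 0.974 − 0.704 = 0.270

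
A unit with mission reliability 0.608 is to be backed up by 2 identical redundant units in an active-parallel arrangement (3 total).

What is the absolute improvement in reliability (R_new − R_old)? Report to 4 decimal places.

R_before = 0.608
R_after = 1 − (1 − 0.608)^3 = 0.9398
ΔR = 0.9398 − 0.608 = 0.3318

0.3318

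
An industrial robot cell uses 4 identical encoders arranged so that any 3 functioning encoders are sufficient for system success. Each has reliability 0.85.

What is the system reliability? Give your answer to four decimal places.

R = Σ_{i=3}^{4} C(4,i) p^i (1−p)^{4−i} with p = 0.85
C(4,3)·0.85^3·0.15^1 = 0.368475
C(4,4)·0.85^4·0.15^0 = 0.522006
Sum = 0.8905

0.8905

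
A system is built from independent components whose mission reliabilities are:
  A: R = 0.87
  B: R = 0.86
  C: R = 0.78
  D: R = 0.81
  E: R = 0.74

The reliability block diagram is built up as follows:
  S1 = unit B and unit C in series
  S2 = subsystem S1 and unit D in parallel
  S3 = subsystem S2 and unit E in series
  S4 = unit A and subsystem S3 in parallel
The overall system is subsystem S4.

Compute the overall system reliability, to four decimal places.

0.9602

Series (B and C): 0.860000 × 0.780000 = 0.670800
Parallel ([0.670800] and D): 1 − (1 − 0.670800)(1 − 0.810000) = 0.937452
Series ([0.937452] and E): 0.937452 × 0.740000 = 0.693714
Parallel (A and [0.693714]): 1 − (1 − 0.870000)(1 − 0.693714) = 0.9602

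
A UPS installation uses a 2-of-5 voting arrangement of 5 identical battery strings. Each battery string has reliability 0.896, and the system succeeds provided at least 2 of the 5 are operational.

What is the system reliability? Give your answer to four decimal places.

0.9995

R = Σ_{i=2}^{5} C(5,i) p^i (1−p)^{5−i} with p = 0.896
C(5,2)·0.896^2·0.104^3 = 0.009031
C(5,3)·0.896^3·0.104^2 = 0.077802
C(5,4)·0.896^4·0.104^1 = 0.335147
C(5,5)·0.896^5·0.104^0 = 0.577484
Sum = 0.9995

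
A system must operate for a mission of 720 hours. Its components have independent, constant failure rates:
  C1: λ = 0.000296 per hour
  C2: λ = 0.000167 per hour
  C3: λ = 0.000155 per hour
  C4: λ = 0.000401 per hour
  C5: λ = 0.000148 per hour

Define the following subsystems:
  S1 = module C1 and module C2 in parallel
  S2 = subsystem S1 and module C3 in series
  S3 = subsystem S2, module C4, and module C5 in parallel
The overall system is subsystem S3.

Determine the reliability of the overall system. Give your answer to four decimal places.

R(C1) = exp(−0.000296 × 720) = 0.808059
R(C2) = exp(−0.000167 × 720) = 0.886708
R(C3) = exp(−0.000155 × 720) = 0.894402
R(C4) = exp(−0.000401 × 720) = 0.749222
R(C5) = exp(−0.000148 × 720) = 0.898921
Parallel (C1 and C2): 1 − (1 − 0.808059)(1 − 0.886708) = 0.978255
Series ([0.978255] and C3): 0.978255 × 0.894402 = 0.874953
Parallel ([0.874953], C4, and C5): 1 − (1 − 0.874953)(1 − 0.749222)(1 − 0.898921) = 0.9968

0.9968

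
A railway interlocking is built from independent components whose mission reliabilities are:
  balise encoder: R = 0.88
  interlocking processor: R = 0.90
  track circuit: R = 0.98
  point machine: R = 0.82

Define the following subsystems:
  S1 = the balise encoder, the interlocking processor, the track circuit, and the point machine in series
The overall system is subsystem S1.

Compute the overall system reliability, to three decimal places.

Series (balise encoder, interlocking processor, track circuit, and point machine): 0.88000 × 0.90000 × 0.98000 × 0.82000 = 0.636

0.636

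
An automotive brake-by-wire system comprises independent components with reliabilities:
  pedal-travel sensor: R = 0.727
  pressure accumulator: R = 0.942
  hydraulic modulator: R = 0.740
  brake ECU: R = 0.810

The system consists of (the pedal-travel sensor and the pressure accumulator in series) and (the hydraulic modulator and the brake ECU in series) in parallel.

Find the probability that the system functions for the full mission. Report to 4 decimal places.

Series (pedal-travel sensor and pressure accumulator): 0.727000 × 0.942000 = 0.684834
Series (hydraulic modulator and brake ECU): 0.740000 × 0.810000 = 0.599400
Parallel ([0.684834] and [0.599400]): 1 − (1 − 0.684834)(1 − 0.599400) = 0.8737

0.8737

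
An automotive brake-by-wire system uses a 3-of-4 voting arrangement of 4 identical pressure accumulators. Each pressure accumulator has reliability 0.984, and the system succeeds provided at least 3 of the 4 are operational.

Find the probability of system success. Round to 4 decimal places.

R = Σ_{i=3}^{4} C(4,i) p^i (1−p)^{4−i} with p = 0.984
C(4,3)·0.984^3·0.016^1 = 0.060977
C(4,4)·0.984^4·0.016^0 = 0.937520
Sum = 0.9985

0.9985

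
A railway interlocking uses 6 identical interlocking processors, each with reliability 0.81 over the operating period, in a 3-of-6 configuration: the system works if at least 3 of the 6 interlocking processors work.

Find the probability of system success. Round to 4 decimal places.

0.9859

R = Σ_{i=3}^{6} C(6,i) p^i (1−p)^{6−i} with p = 0.81
C(6,3)·0.81^3·0.19^3 = 0.072903
C(6,4)·0.81^4·0.19^2 = 0.233098
C(6,5)·0.81^5·0.19^1 = 0.397493
C(6,6)·0.81^6·0.19^0 = 0.282430
Sum = 0.9859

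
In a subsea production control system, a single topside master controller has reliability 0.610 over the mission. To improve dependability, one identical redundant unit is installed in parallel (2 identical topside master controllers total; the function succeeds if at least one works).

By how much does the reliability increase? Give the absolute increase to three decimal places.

0.238

R_before = 0.610
R_after = 1 − (1 − 0.610)^2 = 0.848
ΔR = 0.848 − 0.610 = 0.238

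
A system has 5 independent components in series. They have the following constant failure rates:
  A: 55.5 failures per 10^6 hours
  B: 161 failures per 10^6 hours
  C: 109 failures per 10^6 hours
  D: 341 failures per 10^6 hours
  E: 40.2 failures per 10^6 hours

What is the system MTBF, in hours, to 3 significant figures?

1420

Series of exponential components: λ_sys = Σ λ_i
λ_sys = 0.0000555 + 0.000161 + 0.000109 + 0.000341 + 0.0000402 = 7.0670e-04 /h
MTBF = 1 / λ_sys = 1420 h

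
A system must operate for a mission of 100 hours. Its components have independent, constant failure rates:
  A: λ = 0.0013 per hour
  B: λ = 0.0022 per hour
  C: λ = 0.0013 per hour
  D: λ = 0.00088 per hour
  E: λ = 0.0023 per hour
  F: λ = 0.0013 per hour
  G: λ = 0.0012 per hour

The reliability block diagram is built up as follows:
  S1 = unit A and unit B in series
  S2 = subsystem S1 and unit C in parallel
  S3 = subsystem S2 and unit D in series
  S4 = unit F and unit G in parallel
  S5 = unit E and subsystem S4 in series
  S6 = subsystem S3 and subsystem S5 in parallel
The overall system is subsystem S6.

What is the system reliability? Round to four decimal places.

R(A) = exp(−0.0013 × 100) = 0.878095
R(B) = exp(−0.0022 × 100) = 0.802519
R(C) = exp(−0.0013 × 100) = 0.878095
R(D) = exp(−0.00088 × 100) = 0.915761
R(E) = exp(−0.0023 × 100) = 0.794534
R(F) = exp(−0.0013 × 100) = 0.878095
R(G) = exp(−0.0012 × 100) = 0.886920
Series (A and B): 0.878095 × 0.802519 = 0.704688
Parallel ([0.704688] and C): 1 − (1 − 0.704688)(1 − 0.878095) = 0.964000
Series ([0.964000] and D): 0.964000 × 0.915761 = 0.882794
Parallel (F and G): 1 − (1 − 0.878095)(1 − 0.886920) = 0.986215
Series (E and [0.986215]): 0.794534 × 0.986215 = 0.783581
Parallel ([0.882794] and [0.783581]): 1 − (1 − 0.882794)(1 − 0.783581) = 0.9746

0.9746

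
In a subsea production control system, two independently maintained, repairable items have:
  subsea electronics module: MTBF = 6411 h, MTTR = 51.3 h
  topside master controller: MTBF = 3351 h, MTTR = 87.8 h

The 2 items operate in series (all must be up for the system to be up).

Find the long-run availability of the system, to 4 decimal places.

0.9667

A(subsea electronics module) = MTBF/(MTBF+MTTR) = 6411/(6411+51.3) = 0.992062
A(topside master controller) = MTBF/(MTBF+MTTR) = 3351/(3351+87.8) = 0.974468
Series availability: 0.992062 × 0.974468 = 0.9667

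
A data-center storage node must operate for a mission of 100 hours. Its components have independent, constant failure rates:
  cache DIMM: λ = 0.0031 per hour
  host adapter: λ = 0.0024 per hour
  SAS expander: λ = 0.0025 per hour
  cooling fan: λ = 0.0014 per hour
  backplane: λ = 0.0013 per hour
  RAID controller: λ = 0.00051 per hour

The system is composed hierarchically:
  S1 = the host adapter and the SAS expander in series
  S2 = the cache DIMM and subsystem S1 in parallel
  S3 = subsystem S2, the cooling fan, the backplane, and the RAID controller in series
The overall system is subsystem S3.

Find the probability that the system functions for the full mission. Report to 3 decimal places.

0.651

R(cache DIMM) = exp(−0.0031 × 100) = 0.73345
R(host adapter) = exp(−0.0024 × 100) = 0.78663
R(SAS expander) = exp(−0.0025 × 100) = 0.77880
R(cooling fan) = exp(−0.0014 × 100) = 0.86936
R(backplane) = exp(−0.0013 × 100) = 0.87810
R(RAID controller) = exp(−0.00051 × 100) = 0.95028
Series (host adapter and SAS expander): 0.78663 × 0.77880 = 0.61263
Parallel (cache DIMM and [0.61263]): 1 − (1 − 0.73345)(1 − 0.61263) = 0.89675
Series ([0.89675], cooling fan, backplane, and RAID controller): 0.89675 × 0.86936 × 0.87810 × 0.95028 = 0.651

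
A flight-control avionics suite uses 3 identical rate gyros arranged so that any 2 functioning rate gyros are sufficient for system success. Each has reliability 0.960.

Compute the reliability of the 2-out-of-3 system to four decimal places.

0.9953

R = Σ_{i=2}^{3} C(3,i) p^i (1−p)^{3−i} with p = 0.960
C(3,2)·0.960^2·0.040^1 = 0.110592
C(3,3)·0.960^3·0.040^0 = 0.884736
Sum = 0.9953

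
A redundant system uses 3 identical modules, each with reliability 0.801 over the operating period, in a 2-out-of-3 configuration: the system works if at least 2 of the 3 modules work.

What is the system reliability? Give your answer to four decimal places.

R = Σ_{i=2}^{3} C(3,i) p^i (1−p)^{3−i} with p = 0.801
C(3,2)·0.801^2·0.199^1 = 0.383036
C(3,3)·0.801^3·0.199^0 = 0.513922
Sum = 0.8970

0.8970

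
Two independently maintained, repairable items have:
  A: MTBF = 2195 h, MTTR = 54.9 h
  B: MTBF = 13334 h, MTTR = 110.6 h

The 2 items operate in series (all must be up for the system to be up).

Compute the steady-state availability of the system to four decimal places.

A(A) = MTBF/(MTBF+MTTR) = 2195/(2195+54.9) = 0.975599
A(B) = MTBF/(MTBF+MTTR) = 13334/(13334+110.6) = 0.991774
Series availability: 0.975599 × 0.991774 = 0.9676

0.9676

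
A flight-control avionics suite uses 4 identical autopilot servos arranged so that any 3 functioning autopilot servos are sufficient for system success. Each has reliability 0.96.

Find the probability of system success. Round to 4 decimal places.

0.9909

R = Σ_{i=3}^{4} C(4,i) p^i (1−p)^{4−i} with p = 0.96
C(4,3)·0.96^3·0.04^1 = 0.141558
C(4,4)·0.96^4·0.04^0 = 0.849347
Sum = 0.9909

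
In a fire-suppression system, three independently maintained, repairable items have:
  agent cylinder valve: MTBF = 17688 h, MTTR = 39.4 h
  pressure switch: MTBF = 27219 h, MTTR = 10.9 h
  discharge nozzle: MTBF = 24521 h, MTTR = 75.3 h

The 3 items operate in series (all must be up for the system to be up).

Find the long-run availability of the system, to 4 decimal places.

0.9943

A(agent cylinder valve) = MTBF/(MTBF+MTTR) = 17688/(17688+39.4) = 0.997777
A(pressure switch) = MTBF/(MTBF+MTTR) = 27219/(27219+10.9) = 0.999600
A(discharge nozzle) = MTBF/(MTBF+MTTR) = 24521/(24521+75.3) = 0.996939
Series availability: 0.997777 × 0.999600 × 0.996939 = 0.9943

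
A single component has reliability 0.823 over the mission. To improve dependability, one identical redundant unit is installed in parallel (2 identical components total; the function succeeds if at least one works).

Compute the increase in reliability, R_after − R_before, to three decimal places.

0.146

R_before = 0.823
R_after = 1 − (1 − 0.823)^2 = 0.969
ΔR = 0.969 − 0.823 = 0.146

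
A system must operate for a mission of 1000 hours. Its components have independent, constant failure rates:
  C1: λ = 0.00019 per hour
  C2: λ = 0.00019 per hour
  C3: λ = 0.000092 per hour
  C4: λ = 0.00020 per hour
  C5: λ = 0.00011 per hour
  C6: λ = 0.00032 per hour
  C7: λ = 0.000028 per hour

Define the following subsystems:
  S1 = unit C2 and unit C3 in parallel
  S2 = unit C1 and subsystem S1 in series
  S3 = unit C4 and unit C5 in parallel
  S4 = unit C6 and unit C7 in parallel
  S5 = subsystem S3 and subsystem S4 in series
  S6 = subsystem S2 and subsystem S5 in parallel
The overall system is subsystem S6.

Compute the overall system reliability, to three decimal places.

0.995

R(C1) = exp(−0.00019 × 1000) = 0.82696
R(C2) = exp(−0.00019 × 1000) = 0.82696
R(C3) = exp(−0.000092 × 1000) = 0.91211
R(C4) = exp(−0.00020 × 1000) = 0.81873
R(C5) = exp(−0.00011 × 1000) = 0.89583
R(C6) = exp(−0.00032 × 1000) = 0.72615
R(C7) = exp(−0.000028 × 1000) = 0.97239
Parallel (C2 and C3): 1 − (1 − 0.82696)(1 − 0.91211) = 0.98479
Series (C1 and [0.98479]): 0.82696 × 0.98479 = 0.81438
Parallel (C4 and C5): 1 − (1 − 0.81873)(1 − 0.89583) = 0.98112
Parallel (C6 and C7): 1 − (1 − 0.72615)(1 − 0.97239) = 0.99244
Series ([0.98112] and [0.99244]): 0.98112 × 0.99244 = 0.97370
Parallel ([0.81438] and [0.97370]): 1 − (1 − 0.81438)(1 − 0.97370) = 0.995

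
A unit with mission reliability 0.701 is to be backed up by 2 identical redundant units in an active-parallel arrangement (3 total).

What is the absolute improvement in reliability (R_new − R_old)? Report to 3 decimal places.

0.272

R_before = 0.701
R_after = 1 − (1 − 0.701)^3 = 0.973
ΔR = 0.973 − 0.701 = 0.272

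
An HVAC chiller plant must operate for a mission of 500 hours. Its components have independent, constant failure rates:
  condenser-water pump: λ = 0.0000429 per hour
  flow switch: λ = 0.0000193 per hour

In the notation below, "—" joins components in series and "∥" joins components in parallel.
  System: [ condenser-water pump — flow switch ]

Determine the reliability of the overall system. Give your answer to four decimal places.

0.9694

R(condenser-water pump) = exp(−0.0000429 × 500) = 0.978778
R(flow switch) = exp(−0.0000193 × 500) = 0.990396
Series (condenser-water pump and flow switch): 0.978778 × 0.990396 = 0.9694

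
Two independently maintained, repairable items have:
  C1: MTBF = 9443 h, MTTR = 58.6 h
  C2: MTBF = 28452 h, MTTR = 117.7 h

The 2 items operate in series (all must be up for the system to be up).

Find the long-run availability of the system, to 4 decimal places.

A(C1) = MTBF/(MTBF+MTTR) = 9443/(9443+58.6) = 0.993833
A(C2) = MTBF/(MTBF+MTTR) = 28452/(28452+117.7) = 0.995880
Series availability: 0.993833 × 0.995880 = 0.9897

0.9897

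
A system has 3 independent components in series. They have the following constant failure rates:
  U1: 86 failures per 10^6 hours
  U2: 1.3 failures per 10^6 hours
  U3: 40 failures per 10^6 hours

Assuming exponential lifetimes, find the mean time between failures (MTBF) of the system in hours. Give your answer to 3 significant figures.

Series of exponential components: λ_sys = Σ λ_i
λ_sys = 0.000086 + 0.0000013 + 0.000040 = 1.2730e-04 /h
MTBF = 1 / λ_sys = 7860 h

7860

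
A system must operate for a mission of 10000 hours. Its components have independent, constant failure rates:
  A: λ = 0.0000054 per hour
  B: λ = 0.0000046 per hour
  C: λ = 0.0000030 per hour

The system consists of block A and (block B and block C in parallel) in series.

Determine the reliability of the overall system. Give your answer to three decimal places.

0.946

R(A) = exp(−0.0000054 × 10000) = 0.94743
R(B) = exp(−0.0000046 × 10000) = 0.95504
R(C) = exp(−0.0000030 × 10000) = 0.97045
Parallel (B and C): 1 − (1 − 0.95504)(1 − 0.97045) = 0.99867
Series (A and [0.99867]): 0.94743 × 0.99867 = 0.946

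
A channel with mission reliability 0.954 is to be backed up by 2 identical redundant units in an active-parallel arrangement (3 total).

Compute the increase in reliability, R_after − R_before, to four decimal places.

R_before = 0.954
R_after = 1 − (1 − 0.954)^3 = 0.9999
ΔR = 0.9999 − 0.954 = 0.0459

0.0459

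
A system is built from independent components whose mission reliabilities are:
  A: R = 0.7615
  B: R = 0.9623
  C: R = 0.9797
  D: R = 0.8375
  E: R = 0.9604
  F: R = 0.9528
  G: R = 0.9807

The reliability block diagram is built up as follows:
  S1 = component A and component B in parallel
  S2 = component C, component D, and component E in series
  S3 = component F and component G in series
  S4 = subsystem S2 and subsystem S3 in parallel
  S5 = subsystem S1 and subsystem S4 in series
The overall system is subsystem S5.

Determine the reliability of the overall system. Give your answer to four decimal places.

Parallel (A and B): 1 − (1 − 0.761500)(1 − 0.962300) = 0.991009
Series (C, D, and E): 0.979700 × 0.837500 × 0.960400 = 0.788007
Series (F and G): 0.952800 × 0.980700 = 0.934411
Parallel ([0.788007] and [0.934411]): 1 − (1 − 0.788007)(1 − 0.934411) = 0.986096
Series ([0.991009] and [0.986096]): 0.991009 × 0.986096 = 0.9772

0.9772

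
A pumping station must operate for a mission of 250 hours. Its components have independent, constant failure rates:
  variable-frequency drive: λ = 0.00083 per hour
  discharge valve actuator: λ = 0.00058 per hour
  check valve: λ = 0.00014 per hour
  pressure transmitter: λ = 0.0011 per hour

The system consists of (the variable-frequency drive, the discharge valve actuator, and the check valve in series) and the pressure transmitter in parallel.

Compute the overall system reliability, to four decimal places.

R(variable-frequency drive) = exp(−0.00083 × 250) = 0.812613
R(discharge valve actuator) = exp(−0.00058 × 250) = 0.865022
R(check valve) = exp(−0.00014 × 250) = 0.965605
R(pressure transmitter) = exp(−0.0011 × 250) = 0.759572
Series (variable-frequency drive, discharge valve actuator, and check valve): 0.812613 × 0.865022 × 0.965605 = 0.678751
Parallel ([0.678751] and pressure transmitter): 1 − (1 − 0.678751)(1 − 0.759572) = 0.9228

0.9228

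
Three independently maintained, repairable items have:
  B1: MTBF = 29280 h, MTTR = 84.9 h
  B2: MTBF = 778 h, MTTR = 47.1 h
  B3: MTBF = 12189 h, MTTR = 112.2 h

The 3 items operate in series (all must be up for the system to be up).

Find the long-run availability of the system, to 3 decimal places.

0.932

A(B1) = MTBF/(MTBF+MTTR) = 29280/(29280+84.9) = 0.997109
A(B2) = MTBF/(MTBF+MTTR) = 778/(778+47.1) = 0.942916
A(B3) = MTBF/(MTBF+MTTR) = 12189/(12189+112.2) = 0.990879
Series availability: 0.997109 × 0.942916 × 0.990879 = 0.932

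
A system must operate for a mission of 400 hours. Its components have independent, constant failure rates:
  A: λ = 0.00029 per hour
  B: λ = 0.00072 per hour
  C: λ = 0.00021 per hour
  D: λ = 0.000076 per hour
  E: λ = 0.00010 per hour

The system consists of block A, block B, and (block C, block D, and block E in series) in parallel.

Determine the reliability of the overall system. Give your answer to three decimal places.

0.996

R(A) = exp(−0.00029 × 400) = 0.89048
R(B) = exp(−0.00072 × 400) = 0.74976
R(C) = exp(−0.00021 × 400) = 0.91943
R(D) = exp(−0.000076 × 400) = 0.97006
R(E) = exp(−0.00010 × 400) = 0.96079
Series (C, D, and E): 0.91943 × 0.97006 × 0.96079 = 0.85693
Parallel (A, B, and [0.85693]): 1 − (1 − 0.89048)(1 − 0.74976)(1 − 0.85693) = 0.996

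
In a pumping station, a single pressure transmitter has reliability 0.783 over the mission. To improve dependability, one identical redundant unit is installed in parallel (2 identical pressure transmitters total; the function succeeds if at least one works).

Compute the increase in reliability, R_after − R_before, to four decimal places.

0.1699

R_before = 0.783
R_after = 1 − (1 − 0.783)^2 = 0.9529
ΔR = 0.9529 − 0.783 = 0.1699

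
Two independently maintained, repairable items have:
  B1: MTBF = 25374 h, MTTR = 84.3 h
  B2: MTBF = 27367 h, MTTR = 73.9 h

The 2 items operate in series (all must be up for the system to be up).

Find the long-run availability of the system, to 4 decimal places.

A(B1) = MTBF/(MTBF+MTTR) = 25374/(25374+84.3) = 0.996689
A(B2) = MTBF/(MTBF+MTTR) = 27367/(27367+73.9) = 0.997307
Series availability: 0.996689 × 0.997307 = 0.9940

0.9940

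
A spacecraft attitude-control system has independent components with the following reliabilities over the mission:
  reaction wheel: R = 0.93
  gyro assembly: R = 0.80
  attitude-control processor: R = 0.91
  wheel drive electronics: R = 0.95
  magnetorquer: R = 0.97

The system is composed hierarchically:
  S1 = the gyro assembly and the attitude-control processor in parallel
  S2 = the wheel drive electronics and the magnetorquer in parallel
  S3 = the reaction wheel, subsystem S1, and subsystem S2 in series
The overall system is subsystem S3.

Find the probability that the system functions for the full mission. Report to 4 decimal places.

0.9119

Parallel (gyro assembly and attitude-control processor): 1 − (1 − 0.800000)(1 − 0.910000) = 0.982000
Parallel (wheel drive electronics and magnetorquer): 1 − (1 − 0.950000)(1 − 0.970000) = 0.998500
Series (reaction wheel, [0.982000], and [0.998500]): 0.930000 × 0.982000 × 0.998500 = 0.9119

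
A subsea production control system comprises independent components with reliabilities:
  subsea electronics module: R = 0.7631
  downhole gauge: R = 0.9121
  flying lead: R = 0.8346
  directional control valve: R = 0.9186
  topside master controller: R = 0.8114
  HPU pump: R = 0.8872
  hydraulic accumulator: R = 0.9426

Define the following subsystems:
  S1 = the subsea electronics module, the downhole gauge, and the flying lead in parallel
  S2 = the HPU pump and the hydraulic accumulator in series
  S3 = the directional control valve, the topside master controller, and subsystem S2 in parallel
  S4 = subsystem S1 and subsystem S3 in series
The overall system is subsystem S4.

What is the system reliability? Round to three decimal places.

Parallel (subsea electronics module, downhole gauge, and flying lead): 1 − (1 − 0.76310)(1 − 0.91210)(1 − 0.83460) = 0.99656
Series (HPU pump and hydraulic accumulator): 0.88720 × 0.94260 = 0.83627
Parallel (directional control valve, topside master controller, and [0.83627]): 1 − (1 − 0.91860)(1 − 0.81140)(1 − 0.83627) = 0.99749
Series ([0.99656] and [0.99749]): 0.99656 × 0.99749 = 0.994

0.994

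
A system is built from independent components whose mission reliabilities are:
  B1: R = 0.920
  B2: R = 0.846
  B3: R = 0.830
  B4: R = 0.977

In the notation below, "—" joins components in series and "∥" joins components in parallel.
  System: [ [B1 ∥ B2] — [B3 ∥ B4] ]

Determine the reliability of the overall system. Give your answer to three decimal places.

0.984

Parallel (B1 and B2): 1 − (1 − 0.92000)(1 − 0.84600) = 0.98768
Parallel (B3 and B4): 1 − (1 − 0.83000)(1 − 0.97700) = 0.99609
Series ([0.98768] and [0.99609]): 0.98768 × 0.99609 = 0.984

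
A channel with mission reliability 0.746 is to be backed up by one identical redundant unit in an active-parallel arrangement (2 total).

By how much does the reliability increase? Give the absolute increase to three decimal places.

0.189

R_before = 0.746
R_after = 1 − (1 − 0.746)^2 = 0.935
ΔR = 0.935 − 0.746 = 0.189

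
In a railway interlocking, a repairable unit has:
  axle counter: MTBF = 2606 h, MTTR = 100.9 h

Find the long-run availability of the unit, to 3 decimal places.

0.963

A(axle counter) = MTBF/(MTBF+MTTR) = 2606/(2606+100.9) = 0.963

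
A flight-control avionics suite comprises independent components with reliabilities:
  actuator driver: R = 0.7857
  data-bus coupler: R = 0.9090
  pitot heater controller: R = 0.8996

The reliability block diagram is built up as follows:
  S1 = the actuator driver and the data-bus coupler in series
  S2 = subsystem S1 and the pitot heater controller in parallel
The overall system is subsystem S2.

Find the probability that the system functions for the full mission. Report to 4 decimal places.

Series (actuator driver and data-bus coupler): 0.785700 × 0.909000 = 0.714201
Parallel ([0.714201] and pitot heater controller): 1 − (1 − 0.714201)(1 − 0.899600) = 0.9713

0.9713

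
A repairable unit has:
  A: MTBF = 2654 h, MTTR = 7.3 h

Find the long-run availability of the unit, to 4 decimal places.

A(A) = MTBF/(MTBF+MTTR) = 2654/(2654+7.3) = 0.9973

0.9973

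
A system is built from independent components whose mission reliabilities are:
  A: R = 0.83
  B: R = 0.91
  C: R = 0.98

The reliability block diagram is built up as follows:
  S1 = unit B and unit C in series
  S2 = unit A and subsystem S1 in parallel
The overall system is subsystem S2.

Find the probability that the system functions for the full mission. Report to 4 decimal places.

0.9816

Series (B and C): 0.910000 × 0.980000 = 0.891800
Parallel (A and [0.891800]): 1 − (1 − 0.830000)(1 − 0.891800) = 0.9816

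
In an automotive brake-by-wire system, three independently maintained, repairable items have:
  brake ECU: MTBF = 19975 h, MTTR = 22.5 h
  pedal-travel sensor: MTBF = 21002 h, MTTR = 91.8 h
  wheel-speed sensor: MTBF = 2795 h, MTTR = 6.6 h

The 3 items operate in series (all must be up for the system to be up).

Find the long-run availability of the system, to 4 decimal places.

0.9922

A(brake ECU) = MTBF/(MTBF+MTTR) = 19975/(19975+22.5) = 0.998875
A(pedal-travel sensor) = MTBF/(MTBF+MTTR) = 21002/(21002+91.8) = 0.995648
A(wheel-speed sensor) = MTBF/(MTBF+MTTR) = 2795/(2795+6.6) = 0.997644
Series availability: 0.998875 × 0.995648 × 0.997644 = 0.9922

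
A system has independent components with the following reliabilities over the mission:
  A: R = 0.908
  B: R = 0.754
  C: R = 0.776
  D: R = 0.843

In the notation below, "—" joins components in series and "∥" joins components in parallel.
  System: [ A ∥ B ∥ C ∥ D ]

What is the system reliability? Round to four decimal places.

Parallel (A, B, C, and D): 1 − (1 − 0.908000)(1 − 0.754000)(1 − 0.776000)(1 − 0.843000) = 0.9992

0.9992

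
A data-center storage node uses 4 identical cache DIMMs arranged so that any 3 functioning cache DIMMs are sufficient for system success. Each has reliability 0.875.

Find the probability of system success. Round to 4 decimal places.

0.9211

R = Σ_{i=3}^{4} C(4,i) p^i (1−p)^{4−i} with p = 0.875
C(4,3)·0.875^3·0.125^1 = 0.334961
C(4,4)·0.875^4·0.125^0 = 0.586182
Sum = 0.9211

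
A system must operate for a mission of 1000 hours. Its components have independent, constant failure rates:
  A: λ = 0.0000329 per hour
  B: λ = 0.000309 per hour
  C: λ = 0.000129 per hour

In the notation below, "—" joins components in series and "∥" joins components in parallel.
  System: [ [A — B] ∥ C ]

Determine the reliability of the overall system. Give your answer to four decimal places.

R(A) = exp(−0.0000329 × 1000) = 0.967635
R(B) = exp(−0.000309 × 1000) = 0.734181
R(C) = exp(−0.000129 × 1000) = 0.878974
Series (A and B): 0.967635 × 0.734181 = 0.710419
Parallel ([0.710419] and C): 1 − (1 − 0.710419)(1 − 0.878974) = 0.9650

0.9650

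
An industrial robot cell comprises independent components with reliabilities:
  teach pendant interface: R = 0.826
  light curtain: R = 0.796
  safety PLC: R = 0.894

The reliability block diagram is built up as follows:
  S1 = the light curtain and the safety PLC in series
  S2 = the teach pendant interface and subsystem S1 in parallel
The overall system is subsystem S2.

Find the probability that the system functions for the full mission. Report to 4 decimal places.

0.9498

Series (light curtain and safety PLC): 0.796000 × 0.894000 = 0.711624
Parallel (teach pendant interface and [0.711624]): 1 − (1 − 0.826000)(1 − 0.711624) = 0.9498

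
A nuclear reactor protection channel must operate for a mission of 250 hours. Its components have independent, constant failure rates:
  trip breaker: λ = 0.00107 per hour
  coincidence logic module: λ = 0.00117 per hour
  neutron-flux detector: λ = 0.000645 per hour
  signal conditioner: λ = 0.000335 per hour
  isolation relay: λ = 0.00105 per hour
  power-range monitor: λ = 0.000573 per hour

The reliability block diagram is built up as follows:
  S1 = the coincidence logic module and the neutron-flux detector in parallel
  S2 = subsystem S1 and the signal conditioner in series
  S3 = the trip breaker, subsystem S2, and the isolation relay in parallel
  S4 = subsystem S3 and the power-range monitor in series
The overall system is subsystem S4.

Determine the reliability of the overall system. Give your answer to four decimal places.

0.8611

R(trip breaker) = exp(−0.00107 × 250) = 0.765290
R(coincidence logic module) = exp(−0.00117 × 250) = 0.746395
R(neutron-flux detector) = exp(−0.000645 × 250) = 0.851079
R(signal conditioner) = exp(−0.000335 × 250) = 0.919661
R(isolation relay) = exp(−0.00105 × 250) = 0.769126
R(power-range monitor) = exp(−0.000573 × 250) = 0.866537
Parallel (coincidence logic module and neutron-flux detector): 1 − (1 − 0.746395)(1 − 0.851079) = 0.962233
Series ([0.962233] and signal conditioner): 0.962233 × 0.919661 = 0.884928
Parallel (trip breaker, [0.884928], and isolation relay): 1 − (1 − 0.765290)(1 − 0.884928)(1 − 0.769126) = 0.993764
Series ([0.993764] and power-range monitor): 0.993764 × 0.866537 = 0.8611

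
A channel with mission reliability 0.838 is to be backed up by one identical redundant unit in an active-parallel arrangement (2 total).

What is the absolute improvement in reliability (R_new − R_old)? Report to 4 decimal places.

0.1358

R_before = 0.838
R_after = 1 − (1 − 0.838)^2 = 0.9738
ΔR = 0.9738 − 0.838 = 0.1358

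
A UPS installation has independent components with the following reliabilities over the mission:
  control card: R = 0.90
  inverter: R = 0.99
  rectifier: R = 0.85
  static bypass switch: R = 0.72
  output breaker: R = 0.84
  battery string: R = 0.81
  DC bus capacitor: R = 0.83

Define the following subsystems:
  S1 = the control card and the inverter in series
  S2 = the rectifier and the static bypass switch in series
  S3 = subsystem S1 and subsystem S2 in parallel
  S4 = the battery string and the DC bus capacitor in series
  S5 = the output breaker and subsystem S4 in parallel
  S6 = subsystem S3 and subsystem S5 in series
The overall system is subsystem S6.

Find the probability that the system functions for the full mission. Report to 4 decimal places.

0.9075

Series (control card and inverter): 0.900000 × 0.990000 = 0.891000
Series (rectifier and static bypass switch): 0.850000 × 0.720000 = 0.612000
Parallel ([0.891000] and [0.612000]): 1 − (1 − 0.891000)(1 − 0.612000) = 0.957708
Series (battery string and DC bus capacitor): 0.810000 × 0.830000 = 0.672300
Parallel (output breaker and [0.672300]): 1 − (1 − 0.840000)(1 − 0.672300) = 0.947568
Series ([0.957708] and [0.947568]): 0.957708 × 0.947568 = 0.9075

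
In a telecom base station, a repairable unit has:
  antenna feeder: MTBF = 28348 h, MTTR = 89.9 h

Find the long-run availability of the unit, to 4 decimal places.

0.9968

A(antenna feeder) = MTBF/(MTBF+MTTR) = 28348/(28348+89.9) = 0.9968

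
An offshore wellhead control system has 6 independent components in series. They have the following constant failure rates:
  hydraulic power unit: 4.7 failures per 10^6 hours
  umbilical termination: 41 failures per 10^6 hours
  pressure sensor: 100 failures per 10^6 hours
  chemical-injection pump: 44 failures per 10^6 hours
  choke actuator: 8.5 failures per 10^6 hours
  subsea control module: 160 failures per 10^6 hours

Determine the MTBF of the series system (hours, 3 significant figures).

2790

Series of exponential components: λ_sys = Σ λ_i
λ_sys = 0.0000047 + 0.000041 + 0.00010 + 0.000044 + 0.0000085 + 0.00016 = 3.5820e-04 /h
MTBF = 1 / λ_sys = 2790 h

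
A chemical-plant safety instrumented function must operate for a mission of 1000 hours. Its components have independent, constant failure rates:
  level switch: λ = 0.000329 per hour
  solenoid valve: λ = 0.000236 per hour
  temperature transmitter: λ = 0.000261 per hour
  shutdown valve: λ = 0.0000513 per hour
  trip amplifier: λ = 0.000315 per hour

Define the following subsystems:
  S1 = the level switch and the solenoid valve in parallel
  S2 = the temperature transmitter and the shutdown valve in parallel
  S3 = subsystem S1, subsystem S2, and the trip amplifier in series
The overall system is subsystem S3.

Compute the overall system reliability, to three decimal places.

0.679

R(level switch) = exp(−0.000329 × 1000) = 0.71964
R(solenoid valve) = exp(−0.000236 × 1000) = 0.78978
R(temperature transmitter) = exp(−0.000261 × 1000) = 0.77028
R(shutdown valve) = exp(−0.0000513 × 1000) = 0.94999
R(trip amplifier) = exp(−0.000315 × 1000) = 0.72979
Parallel (level switch and solenoid valve): 1 − (1 − 0.71964)(1 − 0.78978) = 0.94106
Parallel (temperature transmitter and shutdown valve): 1 − (1 − 0.77028)(1 − 0.94999) = 0.98851
Series ([0.94106], [0.98851], and trip amplifier): 0.94106 × 0.98851 × 0.72979 = 0.679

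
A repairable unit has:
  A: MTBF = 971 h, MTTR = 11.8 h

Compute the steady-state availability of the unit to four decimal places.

0.9880

A(A) = MTBF/(MTBF+MTTR) = 971/(971+11.8) = 0.9880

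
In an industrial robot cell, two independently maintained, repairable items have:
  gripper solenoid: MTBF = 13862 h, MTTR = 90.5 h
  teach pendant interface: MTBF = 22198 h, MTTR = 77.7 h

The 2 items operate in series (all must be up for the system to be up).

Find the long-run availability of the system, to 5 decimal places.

0.99005

A(gripper solenoid) = MTBF/(MTBF+MTTR) = 13862/(13862+90.5) = 0.993514
A(teach pendant interface) = MTBF/(MTBF+MTTR) = 22198/(22198+77.7) = 0.996512
Series availability: 0.993514 × 0.996512 = 0.99005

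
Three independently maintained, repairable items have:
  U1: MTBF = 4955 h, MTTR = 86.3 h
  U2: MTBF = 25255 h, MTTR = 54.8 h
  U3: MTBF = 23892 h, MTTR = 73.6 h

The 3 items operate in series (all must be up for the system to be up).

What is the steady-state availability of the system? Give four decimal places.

A(U1) = MTBF/(MTBF+MTTR) = 4955/(4955+86.3) = 0.982881
A(U2) = MTBF/(MTBF+MTTR) = 25255/(25255+54.8) = 0.997835
A(U3) = MTBF/(MTBF+MTTR) = 23892/(23892+73.6) = 0.996929
Series availability: 0.982881 × 0.997835 × 0.996929 = 0.9777

0.9777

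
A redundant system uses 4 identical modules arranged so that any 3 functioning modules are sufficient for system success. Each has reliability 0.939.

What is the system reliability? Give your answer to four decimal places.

0.9794

R = Σ_{i=3}^{4} C(4,i) p^i (1−p)^{4−i} with p = 0.939
C(4,3)·0.939^3·0.061^1 = 0.202016
C(4,4)·0.939^4·0.061^0 = 0.777432
Sum = 0.9794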